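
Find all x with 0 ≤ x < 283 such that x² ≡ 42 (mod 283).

61, 222

Since 283 ≡ 3 (mod 4), a square root of 42 is 42^((283+1)/4) = 42^71 mod 283.
Repeated squaring: 42^2≡66, 42^4≡111, 42^8≡152, 42^16≡181, 42^32≡216, 42^64≡244 (mod 283).
42^71 = 42^(64+4+2+1) ≡ 61 (mod 283).
Check: 61² = 3721 ≡ 42 (mod 283). The two roots are 61 and 222.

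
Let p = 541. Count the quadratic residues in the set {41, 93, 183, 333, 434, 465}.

3

(41/541) = +1 → QR.
(93/541) = +1 → QR.
(183/541) = -1 → non-residue.
(333/541) = -1 → non-residue.
(434/541) = -1 → non-residue.
(465/541) = +1 → QR.
Total quadratic residues among the 6: 3.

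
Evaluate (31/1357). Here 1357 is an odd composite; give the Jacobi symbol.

Reciprocity: 31 ≡ 3 and 1357 ≡ 1 (mod 4), so (31/1357) = +(1357/31).
Reduce top mod 31: now compute (24/31).
Pull out 2^3: since 31 ≡ 7 (mod 8), (2/31) = +1, so (2/31)^3 = +1.
Reciprocity: 3 ≡ 3 and 31 ≡ 3 (mod 4), so (3/31) = −(31/3).
Reduce top mod 3: now compute (1/3).
Reached (1/3) = 1. Collecting the sign flips along the way, the symbol is -1.

-1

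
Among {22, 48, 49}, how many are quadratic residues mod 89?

2

(22/89) = +1 → QR.
(48/89) = -1 → non-residue.
(49/89) = +1 → QR.
Total quadratic residues among the 3: 2.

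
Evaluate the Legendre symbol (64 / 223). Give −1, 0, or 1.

Euler's criterion: (64/223) ≡ 64^111 (mod 223).
64^2 ≡ 82 (mod 223)
64^4 ≡ 34 (mod 223)
64^8 ≡ 41 (mod 223)
64^16 ≡ 120 (mod 223)
64^32 ≡ 128 (mod 223)
64^64 ≡ 105 (mod 223)
64^111 = 64^(64+32+8+4+2+1) ≡ 1 (mod 223).
Result is 1, so (64/223) = 1.

1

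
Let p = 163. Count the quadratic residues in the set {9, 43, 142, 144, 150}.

4

(9/163) = +1 → QR.
(43/163) = +1 → QR.
(142/163) = -1 → non-residue.
(144/163) = +1 → QR.
(150/163) = +1 → QR.
Total quadratic residues among the 5: 4.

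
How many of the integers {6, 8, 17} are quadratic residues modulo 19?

(6/19) = +1 → QR.
(8/19) = -1 → non-residue.
(17/19) = +1 → QR.
Total quadratic residues among the 3: 2.

2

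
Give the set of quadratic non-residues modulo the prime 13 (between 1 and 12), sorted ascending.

2, 5, 6, 7, 8, 11

Square k = 1,…,6 (k and 13−k give the same square):
1²=1, 2²=4, 3²=9, 4²≡3, 5²≡12, 6²≡10 (mod 13).
The residues are {1, 3, 4, 9, 10, 12}; the non-residues are the remaining 6 nonzero classes.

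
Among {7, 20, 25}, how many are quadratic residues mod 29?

(7/29) = +1 → QR.
(20/29) = +1 → QR.
(25/29) = +1 → QR.
Total quadratic residues among the 3: 3.

3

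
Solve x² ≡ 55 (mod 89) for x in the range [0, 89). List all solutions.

12, 77

89 ≡ 1 (mod 4), so we find a root by search.
Trying successive values, 12² = 144 ≡ 55 (mod 89). The other root is 89 − 12 = 77.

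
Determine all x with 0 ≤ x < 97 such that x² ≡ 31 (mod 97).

15, 82

97 ≡ 1 (mod 4), so we find a root by search.
Trying successive values, 15² = 225 ≡ 31 (mod 97). The other root is 97 − 15 = 82.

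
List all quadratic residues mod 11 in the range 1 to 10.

Square k = 1,…,5 (k and 11−k give the same square):
1²=1, 2²=4, 3²=9, 4²≡5, 5²≡3 (mod 11).
So the quadratic residues mod 11 are {1, 3, 4, 5, 9}.

1,3,4,5,9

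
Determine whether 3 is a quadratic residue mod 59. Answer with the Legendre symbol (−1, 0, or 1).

1

Euler's criterion: (3/59) ≡ 3^29 (mod 59).
3^2 ≡ 9 (mod 59)
3^4 ≡ 22 (mod 59)
3^8 ≡ 12 (mod 59)
3^16 ≡ 26 (mod 59)
3^29 = 3^(16+8+4+1) ≡ 1 (mod 59).
Result is 1, so (3/59) = 1.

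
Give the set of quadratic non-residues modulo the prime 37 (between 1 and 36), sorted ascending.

Square k = 1,…,18 (k and 37−k give the same square):
1²=1, 2²=4, 3²=9, 4²=16, 5²=25, 6²=36, 7²≡12, 8²≡27, 9²≡7, 10²≡26, 11²≡10, 12²≡33, 13²≡21, 14²≡11, 15²≡3, 16²≡34, 17²≡30, 18²≡28 (mod 37).
The residues are {1, 3, 4, 7, 9, 10, 11, 12, 16, 21, 25, 26, 27, 28, 30, 33, 34, 36}; the non-residues are the remaining 18 nonzero classes.

2,5,6,8,13,14,15,17,18,19,20,22,23,24,29,31,32,35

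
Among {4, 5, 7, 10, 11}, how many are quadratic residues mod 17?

(4/17) = +1 → QR.
(5/17) = -1 → non-residue.
(7/17) = -1 → non-residue.
(10/17) = -1 → non-residue.
(11/17) = -1 → non-residue.
Total quadratic residues among the 5: 1.

1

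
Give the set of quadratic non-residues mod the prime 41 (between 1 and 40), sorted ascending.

Square k = 1,…,20 (k and 41−k give the same square):
1²=1, 2²=4, 3²=9, 4²=16, 5²=25, 6²=36, 7²≡8, 8²≡23, 9²≡40, 10²≡18, 11²≡39, 12²≡21, 13²≡5, 14²≡32, 15²≡20, 16²≡10, 17²≡2, 18²≡37, 19²≡33, 20²≡31 (mod 41).
The residues are {1, 2, 4, 5, 8, 9, 10, 16, 18, 20, 21, 23, 25, 31, 32, 33, 36, 37, 39, 40}; the non-residues are the remaining 20 nonzero classes.

3,6,7,11,12,13,14,15,17,19,22,24,26,27,28,29,30,34,35,38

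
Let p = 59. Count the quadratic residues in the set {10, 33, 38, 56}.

0

(10/59) = -1 → non-residue.
(33/59) = -1 → non-residue.
(38/59) = -1 → non-residue.
(56/59) = -1 → non-residue.
Total quadratic residues among the 4: 0.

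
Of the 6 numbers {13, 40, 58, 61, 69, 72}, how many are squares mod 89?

(13/89) = -1 → non-residue.
(40/89) = +1 → QR.
(58/89) = -1 → non-residue.
(61/89) = -1 → non-residue.
(69/89) = +1 → QR.
(72/89) = +1 → QR.
Total quadratic residues among the 6: 3.

3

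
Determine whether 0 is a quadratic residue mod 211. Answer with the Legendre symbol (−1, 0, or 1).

Top reduces to 0: gcd > 1, so the symbol is 0.

0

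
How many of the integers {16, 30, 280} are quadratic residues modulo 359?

(16/359) = +1 → QR.
(30/359) = +1 → QR.
(280/359) = -1 → non-residue.
Total quadratic residues among the 3: 2.

2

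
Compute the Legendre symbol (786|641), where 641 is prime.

-1

Euler's criterion: (786/641) ≡ 145^320 (mod 641).
145^2 ≡ 513 (mod 641)
145^4 ≡ 359 (mod 641)
145^8 ≡ 40 (mod 641)
145^16 ≡ 318 (mod 641)
145^32 ≡ 487 (mod 641)
145^64 ≡ 640 (mod 641)
145^128 ≡ 1 (mod 641)
145^256 ≡ 1 (mod 641)
145^320 = 145^(256+64) ≡ 640 (mod 641).
Result is 640 ≡ −1, so (786/641) = −1.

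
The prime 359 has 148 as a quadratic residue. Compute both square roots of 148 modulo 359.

35, 324

Since 359 ≡ 3 (mod 4), a square root of 148 is 148^((359+1)/4) = 148^90 mod 359.
Repeated squaring: 148^2≡5, 148^4≡25, 148^8≡266, 148^16≡33, 148^32≡12, 148^64≡144 (mod 359).
148^90 = 148^(64+16+8+2) ≡ 324 (mod 359).
Check: 324² = 104976 ≡ 148 (mod 359). The two roots are 35 and 324.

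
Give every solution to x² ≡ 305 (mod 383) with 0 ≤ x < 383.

Since 383 ≡ 3 (mod 4), a square root of 305 is 305^((383+1)/4) = 305^96 mod 383.
Repeated squaring: 305^2≡339, 305^4≡21, 305^8≡58, 305^16≡300, 305^32≡378, 305^64≡25 (mod 383).
305^96 = 305^(64+32) ≡ 258 (mod 383).
Check: 258² = 66564 ≡ 305 (mod 383). The two roots are 125 and 258.

125, 258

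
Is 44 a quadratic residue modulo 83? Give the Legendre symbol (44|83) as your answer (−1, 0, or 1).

Pull out 2^2: since 83 ≡ 3 (mod 8), (2/83) = -1, so (2/83)^2 = +1.
Reciprocity: 11 ≡ 3 and 83 ≡ 3 (mod 4), so (11/83) = −(83/11).
Reduce top mod 11: now compute (6/11).
Pull out 2: since 11 ≡ 3 (mod 8), (2/11) = -1.
Reciprocity: 3 ≡ 3 and 11 ≡ 3 (mod 4), so (3/11) = −(11/3).
Reduce top mod 3: now compute (2/3).
Pull out 2: since 3 ≡ 3 (mod 8), (2/3) = -1.
Reached (1/3) = 1. Collecting the sign flips along the way, the symbol is +1.

1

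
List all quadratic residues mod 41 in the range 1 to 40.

1 2 4 5 8 9 10 16 18 20 21 23 25 31 32 33 36 37 39 40

Square k = 1,…,20 (k and 41−k give the same square):
1²=1, 2²=4, 3²=9, 4²=16, 5²=25, 6²=36, 7²≡8, 8²≡23, 9²≡40, 10²≡18, 11²≡39, 12²≡21, 13²≡5, 14²≡32, 15²≡20, 16²≡10, 17²≡2, 18²≡37, 19²≡33, 20²≡31 (mod 41).
So the quadratic residues mod 41 are {1, 2, 4, 5, 8, 9, 10, 16, 18, 20, 21, 23, 25, 31, 32, 33, 36, 37, 39, 40}.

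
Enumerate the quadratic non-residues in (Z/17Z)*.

Square k = 1,…,8 (k and 17−k give the same square):
1²=1, 2²=4, 3²=9, 4²=16, 5²≡8, 6²≡2, 7²≡15, 8²≡13 (mod 17).
The residues are {1, 2, 4, 8, 9, 13, 15, 16}; the non-residues are the remaining 8 nonzero classes.

3 5 6 7 10 11 12 14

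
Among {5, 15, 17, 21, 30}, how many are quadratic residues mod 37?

(5/37) = -1 → non-residue.
(15/37) = -1 → non-residue.
(17/37) = -1 → non-residue.
(21/37) = +1 → QR.
(30/37) = +1 → QR.
Total quadratic residues among the 5: 2.

2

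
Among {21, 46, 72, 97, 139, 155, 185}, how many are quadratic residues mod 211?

4

(21/211) = +1 → QR.
(46/211) = +1 → QR.
(72/211) = -1 → non-residue.
(97/211) = -1 → non-residue.
(139/211) = +1 → QR.
(155/211) = -1 → non-residue.
(185/211) = +1 → QR.
Total quadratic residues among the 7: 4.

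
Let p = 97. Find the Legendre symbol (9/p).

Euler's criterion: (9/97) ≡ 9^48 (mod 97).
9^2 ≡ 81 (mod 97)
9^4 ≡ 62 (mod 97)
9^8 ≡ 61 (mod 97)
9^16 ≡ 35 (mod 97)
9^32 ≡ 61 (mod 97)
9^48 = 9^(32+16) ≡ 1 (mod 97).
Result is 1, so (9/97) = 1.

1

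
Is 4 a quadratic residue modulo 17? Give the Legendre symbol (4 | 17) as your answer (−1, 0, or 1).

Pull out 2^2: since 17 ≡ 1 (mod 8), (2/17) = +1, so (2/17)^2 = +1.
Reached (1/17) = 1. Collecting the sign flips along the way, the symbol is +1.

1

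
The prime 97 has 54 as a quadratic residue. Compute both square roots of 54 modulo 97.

32, 65

97 ≡ 1 (mod 4), so we find a root by search.
Trying successive values, 32² = 1024 ≡ 54 (mod 97). The other root is 97 − 32 = 65.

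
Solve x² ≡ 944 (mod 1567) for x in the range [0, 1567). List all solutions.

760, 807

Since 1567 ≡ 3 (mod 4), a square root of 944 is 944^((1567+1)/4) = 944^392 mod 1567.
Repeated squaring: 944^2≡1080, 944^4≡552, 944^8≡706, 944^16≡130, 944^32≡1230, 944^64≡745, 944^128≡307, 944^256≡229 (mod 1567).
944^392 = 944^(256+128+8) ≡ 760 (mod 1567).
Check: 760² = 577600 ≡ 944 (mod 1567). The two roots are 760 and 807.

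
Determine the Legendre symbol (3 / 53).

-1

Reciprocity: 3 ≡ 3 and 53 ≡ 1 (mod 4), so (3/53) = +(53/3).
Reduce top mod 3: now compute (2/3).
Pull out 2: since 3 ≡ 3 (mod 8), (2/3) = -1.
Reached (1/3) = 1. Collecting the sign flips along the way, the symbol is -1.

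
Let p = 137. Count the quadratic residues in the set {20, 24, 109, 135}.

2

(20/137) = -1 → non-residue.
(24/137) = -1 → non-residue.
(109/137) = +1 → QR.
(135/137) = +1 → QR.
Total quadratic residues among the 4: 2.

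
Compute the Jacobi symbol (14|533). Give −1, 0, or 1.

-1

Pull out 2: since 533 ≡ 5 (mod 8), (2/533) = -1.
Reciprocity: 7 ≡ 3 and 533 ≡ 1 (mod 4), so (7/533) = +(533/7).
Reduce top mod 7: now compute (1/7).
Reached (1/7) = 1. Collecting the sign flips along the way, the symbol is -1.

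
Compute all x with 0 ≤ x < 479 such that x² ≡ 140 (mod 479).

235, 244

Since 479 ≡ 3 (mod 4), a square root of 140 is 140^((479+1)/4) = 140^120 mod 479.
Repeated squaring: 140^2≡440, 140^4≡84, 140^8≡350, 140^16≡355, 140^32≡48, 140^64≡388 (mod 479).
140^120 = 140^(64+32+16+8) ≡ 244 (mod 479).
Check: 244² = 59536 ≡ 140 (mod 479). The two roots are 235 and 244.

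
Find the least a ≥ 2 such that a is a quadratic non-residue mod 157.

2

(2/157) = −1, so 2 is the smallest positive non-residue mod 157.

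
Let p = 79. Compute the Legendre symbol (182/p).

-1

Euler's criterion: (182/79) ≡ 24^39 (mod 79).
24^2 ≡ 23 (mod 79)
24^4 ≡ 55 (mod 79)
24^8 ≡ 23 (mod 79)
24^16 ≡ 55 (mod 79)
24^32 ≡ 23 (mod 79)
24^39 = 24^(32+4+2+1) ≡ 78 (mod 79).
Result is 78 ≡ −1, so (182/79) = −1.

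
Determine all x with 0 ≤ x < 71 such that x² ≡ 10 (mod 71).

9, 62

Since 71 ≡ 3 (mod 4), a square root of 10 is 10^((71+1)/4) = 10^18 mod 71.
Repeated squaring: 10^2≡29, 10^4≡60, 10^8≡50, 10^16≡15 (mod 71).
10^18 = 10^(16+2) ≡ 9 (mod 71).
Check: 9² = 81 ≡ 10 (mod 71). The two roots are 9 and 62.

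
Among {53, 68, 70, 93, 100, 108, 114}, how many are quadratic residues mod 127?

(53/127) = -1 → non-residue.
(68/127) = +1 → QR.
(70/127) = +1 → QR.
(93/127) = -1 → non-residue.
(100/127) = +1 → QR.
(108/127) = -1 → non-residue.
(114/127) = -1 → non-residue.
Total quadratic residues among the 7: 3.

3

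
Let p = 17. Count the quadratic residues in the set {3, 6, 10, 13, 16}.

2

(3/17) = -1 → non-residue.
(6/17) = -1 → non-residue.
(10/17) = -1 → non-residue.
(13/17) = +1 → QR.
(16/17) = +1 → QR.
Total quadratic residues among the 5: 2.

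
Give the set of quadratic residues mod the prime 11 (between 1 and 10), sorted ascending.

1, 3, 4, 5, 9

Square k = 1,…,5 (k and 11−k give the same square):
1²=1, 2²=4, 3²=9, 4²≡5, 5²≡3 (mod 11).
So the quadratic residues mod 11 are {1, 3, 4, 5, 9}.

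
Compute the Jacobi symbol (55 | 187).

0

Reciprocity: 55 ≡ 3 and 187 ≡ 3 (mod 4), so (55/187) = −(187/55).
Reduce top mod 55: now compute (22/55).
Pull out 2: since 55 ≡ 7 (mod 8), (2/55) = +1.
Reciprocity: 11 ≡ 3 and 55 ≡ 3 (mod 4), so (11/55) = −(55/11).
Reduce top mod 11: now compute (0/11).
Top reduces to 0: gcd > 1, so the symbol is 0.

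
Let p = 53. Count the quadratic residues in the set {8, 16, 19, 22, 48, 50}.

(8/53) = -1 → non-residue.
(16/53) = +1 → QR.
(19/53) = -1 → non-residue.
(22/53) = -1 → non-residue.
(48/53) = -1 → non-residue.
(50/53) = -1 → non-residue.
Total quadratic residues among the 6: 1.

1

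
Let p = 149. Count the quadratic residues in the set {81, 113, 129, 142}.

(81/149) = +1 → QR.
(113/149) = +1 → QR.
(129/149) = +1 → QR.
(142/149) = +1 → QR.
Total quadratic residues among the 4: 4.

4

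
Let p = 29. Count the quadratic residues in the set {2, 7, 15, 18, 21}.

(2/29) = -1 → non-residue.
(7/29) = +1 → QR.
(15/29) = -1 → non-residue.
(18/29) = -1 → non-residue.
(21/29) = -1 → non-residue.
Total quadratic residues among the 5: 1.

1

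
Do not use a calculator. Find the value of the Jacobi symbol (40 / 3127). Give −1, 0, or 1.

-1

Pull out 2^3: since 3127 ≡ 7 (mod 8), (2/3127) = +1, so (2/3127)^3 = +1.
Reciprocity: 5 ≡ 1 and 3127 ≡ 3 (mod 4), so (5/3127) = +(3127/5).
Reduce top mod 5: now compute (2/5).
Pull out 2: since 5 ≡ 5 (mod 8), (2/5) = -1.
Reached (1/5) = 1. Collecting the sign flips along the way, the symbol is -1.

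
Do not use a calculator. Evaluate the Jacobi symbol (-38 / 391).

First reduce: -38 ≡ 353 (mod 391).
Reciprocity: 353 ≡ 1 and 391 ≡ 3 (mod 4), so (353/391) = +(391/353).
Reduce top mod 353: now compute (38/353).
Pull out 2: since 353 ≡ 1 (mod 8), (2/353) = +1.
Reciprocity: 19 ≡ 3 and 353 ≡ 1 (mod 4), so (19/353) = +(353/19).
Reduce top mod 19: now compute (11/19).
Reciprocity: 11 ≡ 3 and 19 ≡ 3 (mod 4), so (11/19) = −(19/11).
Reduce top mod 11: now compute (8/11).
Pull out 2^3: since 11 ≡ 3 (mod 8), (2/11) = -1, so (2/11)^3 = -1.
Reached (1/11) = 1. Collecting the sign flips along the way, the symbol is +1.

1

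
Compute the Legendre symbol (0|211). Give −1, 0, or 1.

0

Top reduces to 0: gcd > 1, so the symbol is 0.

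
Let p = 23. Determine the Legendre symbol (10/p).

-1

Pull out 2: since 23 ≡ 7 (mod 8), (2/23) = +1.
Reciprocity: 5 ≡ 1 and 23 ≡ 3 (mod 4), so (5/23) = +(23/5).
Reduce top mod 5: now compute (3/5).
Reciprocity: 3 ≡ 3 and 5 ≡ 1 (mod 4), so (3/5) = +(5/3).
Reduce top mod 3: now compute (2/3).
Pull out 2: since 3 ≡ 3 (mod 8), (2/3) = -1.
Reached (1/3) = 1. Collecting the sign flips along the way, the symbol is -1.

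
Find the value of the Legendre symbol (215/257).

Euler's criterion: (215/257) ≡ 215^128 (mod 257).
215^2 ≡ 222 (mod 257)
215^4 ≡ 197 (mod 257)
215^8 ≡ 2 (mod 257)
215^16 ≡ 4 (mod 257)
215^32 ≡ 16 (mod 257)
215^64 ≡ 256 (mod 257)
215^128 ≡ 1 (mod 257)
215^128 = 215^(128) ≡ 1 (mod 257).
Result is 1, so (215/257) = 1.

1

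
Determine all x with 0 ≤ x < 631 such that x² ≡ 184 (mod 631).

265, 366

Since 631 ≡ 3 (mod 4), a square root of 184 is 184^((631+1)/4) = 184^158 mod 631.
Repeated squaring: 184^2≡413, 184^4≡199, 184^8≡479, 184^16≡388, 184^32≡366, 184^64≡184, 184^128≡413 (mod 631).
184^158 = 184^(128+16+8+4+2) ≡ 366 (mod 631).
Check: 366² = 133956 ≡ 184 (mod 631). The two roots are 265 and 366.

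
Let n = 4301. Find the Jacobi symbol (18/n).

-1

Pull out 2: since 4301 ≡ 5 (mod 8), (2/4301) = -1.
Reciprocity: 9 ≡ 1 and 4301 ≡ 1 (mod 4), so (9/4301) = +(4301/9).
Reduce top mod 9: now compute (8/9).
Pull out 2^3: since 9 ≡ 1 (mod 8), (2/9) = +1, so (2/9)^3 = +1.
Reached (1/9) = 1. Collecting the sign flips along the way, the symbol is -1.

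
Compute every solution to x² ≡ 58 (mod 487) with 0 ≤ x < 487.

Since 487 ≡ 3 (mod 4), a square root of 58 is 58^((487+1)/4) = 58^122 mod 487.
Repeated squaring: 58^2≡442, 58^4≡77, 58^8≡85, 58^16≡407, 58^32≡69, 58^64≡378 (mod 487).
58^122 = 58^(64+32+16+8+2) ≡ 127 (mod 487).
Check: 127² = 16129 ≡ 58 (mod 487). The two roots are 127 and 360.

127, 360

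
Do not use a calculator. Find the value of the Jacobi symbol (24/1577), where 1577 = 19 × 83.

Pull out 2^3: since 1577 ≡ 1 (mod 8), (2/1577) = +1, so (2/1577)^3 = +1.
Reciprocity: 3 ≡ 3 and 1577 ≡ 1 (mod 4), so (3/1577) = +(1577/3).
Reduce top mod 3: now compute (2/3).
Pull out 2: since 3 ≡ 3 (mod 8), (2/3) = -1.
Reached (1/3) = 1. Collecting the sign flips along the way, the symbol is -1.

-1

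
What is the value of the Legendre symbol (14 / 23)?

Pull out 2: since 23 ≡ 7 (mod 8), (2/23) = +1.
Reciprocity: 7 ≡ 3 and 23 ≡ 3 (mod 4), so (7/23) = −(23/7).
Reduce top mod 7: now compute (2/7).
Pull out 2: since 7 ≡ 7 (mod 8), (2/7) = +1.
Reached (1/7) = 1. Collecting the sign flips along the way, the symbol is -1.

-1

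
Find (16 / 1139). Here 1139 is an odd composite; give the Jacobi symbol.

Pull out 2^4: since 1139 ≡ 3 (mod 8), (2/1139) = -1, so (2/1139)^4 = +1.
Reached (1/1139) = 1. Collecting the sign flips along the way, the symbol is +1.

1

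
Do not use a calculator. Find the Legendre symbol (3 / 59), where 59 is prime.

1

Reciprocity: 3 ≡ 3 and 59 ≡ 3 (mod 4), so (3/59) = −(59/3).
Reduce top mod 3: now compute (2/3).
Pull out 2: since 3 ≡ 3 (mod 8), (2/3) = -1.
Reached (1/3) = 1. Collecting the sign flips along the way, the symbol is +1.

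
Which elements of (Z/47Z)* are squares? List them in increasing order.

1,2,3,4,6,7,8,9,12,14,16,17,18,21,24,25,27,28,32,34,36,37,42

Square k = 1,…,23 (k and 47−k give the same square):
1²=1, 2²=4, 3²=9, 4²=16, 5²=25, 6²=36, 7²≡2, 8²≡17, 9²≡34, 10²≡6, 11²≡27, 12²≡3, 13²≡28, 14²≡8, 15²≡37, 16²≡21, 17²≡7, 18²≡42, 19²≡32, 20²≡24, 21²≡18, 22²≡14, 23²≡12 (mod 47).
So the quadratic residues mod 47 are {1, 2, 3, 4, 6, 7, 8, 9, 12, 14, 16, 17, 18, 21, 24, 25, 27, 28, 32, 34, 36, 37, 42}.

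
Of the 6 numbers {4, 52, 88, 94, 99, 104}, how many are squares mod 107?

3

(4/107) = +1 → QR.
(52/107) = +1 → QR.
(88/107) = -1 → non-residue.
(94/107) = -1 → non-residue.
(99/107) = +1 → QR.
(104/107) = -1 → non-residue.
Total quadratic residues among the 6: 3.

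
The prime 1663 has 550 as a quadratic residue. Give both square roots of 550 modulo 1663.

Since 1663 ≡ 3 (mod 4), a square root of 550 is 550^((1663+1)/4) = 550^416 mod 1663.
Repeated squaring: 550^2≡1497, 550^4≡948, 550^8≡684, 550^16≡553, 550^32≡1480, 550^64≡229, 550^128≡888, 550^256≡282 (mod 1663).
550^416 = 550^(256+128+32) ≡ 1163 (mod 1663).
Check: 1163² = 1352569 ≡ 550 (mod 1663). The two roots are 500 and 1163.

500, 1163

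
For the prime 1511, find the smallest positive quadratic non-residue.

(2/1511) = +1, so 2 is a residue.
(3/1511) = +1, so 3 is a residue.
(4/1511) = +1, so 4 is a residue.
(5/1511) = +1, so 5 is a residue.
(6/1511) = +1, so 6 is a residue.
(7/1511) = +1, so 7 is a residue.
(8/1511) = +1, so 8 is a residue.
(9/1511) = +1, so 9 is a residue.
(10/1511) = +1, so 10 is a residue.
(11/1511) = −1, so 11 is the smallest positive non-residue mod 1511.

11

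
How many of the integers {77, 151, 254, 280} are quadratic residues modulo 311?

(77/311) = -1 → non-residue.
(151/311) = -1 → non-residue.
(254/311) = +1 → QR.
(280/311) = +1 → QR.
Total quadratic residues among the 4: 2.

2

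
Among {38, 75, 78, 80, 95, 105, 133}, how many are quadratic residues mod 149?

(38/149) = -1 → non-residue.
(75/149) = -1 → non-residue.
(78/149) = -1 → non-residue.
(80/149) = +1 → QR.
(95/149) = +1 → QR.
(105/149) = -1 → non-residue.
(133/149) = +1 → QR.
Total quadratic residues among the 7: 3.

3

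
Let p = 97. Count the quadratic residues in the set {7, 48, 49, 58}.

2

(7/97) = -1 → non-residue.
(48/97) = +1 → QR.
(49/97) = +1 → QR.
(58/97) = -1 → non-residue.
Total quadratic residues among the 4: 2.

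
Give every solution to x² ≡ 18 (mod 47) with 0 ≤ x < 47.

21, 26

Since 47 ≡ 3 (mod 4), a square root of 18 is 18^((47+1)/4) = 18^12 mod 47.
Repeated squaring: 18^2≡42, 18^4≡25, 18^8≡14 (mod 47).
18^12 = 18^(8+4) ≡ 21 (mod 47).
Check: 21² = 441 ≡ 18 (mod 47). The two roots are 21 and 26.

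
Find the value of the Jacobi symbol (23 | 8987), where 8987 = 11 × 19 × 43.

1

Reciprocity: 23 ≡ 3 and 8987 ≡ 3 (mod 4), so (23/8987) = −(8987/23).
Reduce top mod 23: now compute (17/23).
Reciprocity: 17 ≡ 1 and 23 ≡ 3 (mod 4), so (17/23) = +(23/17).
Reduce top mod 17: now compute (6/17).
Pull out 2: since 17 ≡ 1 (mod 8), (2/17) = +1.
Reciprocity: 3 ≡ 3 and 17 ≡ 1 (mod 4), so (3/17) = +(17/3).
Reduce top mod 3: now compute (2/3).
Pull out 2: since 3 ≡ 3 (mod 8), (2/3) = -1.
Reached (1/3) = 1. Collecting the sign flips along the way, the symbol is +1.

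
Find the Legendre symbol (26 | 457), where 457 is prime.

Euler's criterion: (26/457) ≡ 26^228 (mod 457).
26^2 ≡ 219 (mod 457)
26^4 ≡ 433 (mod 457)
26^8 ≡ 119 (mod 457)
26^16 ≡ 451 (mod 457)
26^32 ≡ 36 (mod 457)
26^64 ≡ 382 (mod 457)
26^128 ≡ 141 (mod 457)
26^228 = 26^(128+64+32+4) ≡ 456 (mod 457).
Result is 456 ≡ −1, so (26/457) = −1.

-1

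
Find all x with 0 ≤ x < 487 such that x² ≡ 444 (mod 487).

Since 487 ≡ 3 (mod 4), a square root of 444 is 444^((487+1)/4) = 444^122 mod 487.
Repeated squaring: 444^2≡388, 444^4≡61, 444^8≡312, 444^16≡431, 444^32≡214, 444^64≡18 (mod 487).
444^122 = 444^(64+32+16+8+2) ≡ 328 (mod 487).
Check: 328² = 107584 ≡ 444 (mod 487). The two roots are 159 and 328.

159, 328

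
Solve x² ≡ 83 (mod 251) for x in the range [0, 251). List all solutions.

Since 251 ≡ 3 (mod 4), a square root of 83 is 83^((251+1)/4) = 83^63 mod 251.
Repeated squaring: 83^2≡112, 83^4≡245, 83^8≡36, 83^16≡41, 83^32≡175 (mod 251).
83^63 = 83^(32+16+8+4+2+1) ≡ 121 (mod 251).
Check: 121² = 14641 ≡ 83 (mod 251). The two roots are 121 and 130.

121, 130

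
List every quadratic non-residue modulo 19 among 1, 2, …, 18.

2 3 8 10 12 13 14 15 18

Square k = 1,…,9 (k and 19−k give the same square):
1²=1, 2²=4, 3²=9, 4²=16, 5²≡6, 6²≡17, 7²≡11, 8²≡7, 9²≡5 (mod 19).
The residues are {1, 4, 5, 6, 7, 9, 11, 16, 17}; the non-residues are the remaining 9 nonzero classes.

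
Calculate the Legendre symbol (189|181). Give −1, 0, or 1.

-1

Euler's criterion: (189/181) ≡ 8^90 (mod 181).
8^2 ≡ 64 (mod 181)
8^4 ≡ 114 (mod 181)
8^8 ≡ 145 (mod 181)
8^16 ≡ 29 (mod 181)
8^32 ≡ 117 (mod 181)
8^64 ≡ 114 (mod 181)
8^90 = 8^(64+16+8+2) ≡ 180 (mod 181).
Result is 180 ≡ −1, so (189/181) = −1.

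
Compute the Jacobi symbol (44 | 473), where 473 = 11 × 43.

0

Pull out 2^2: since 473 ≡ 1 (mod 8), (2/473) = +1, so (2/473)^2 = +1.
Reciprocity: 11 ≡ 3 and 473 ≡ 1 (mod 4), so (11/473) = +(473/11).
Reduce top mod 11: now compute (0/11).
Top reduces to 0: gcd > 1, so the symbol is 0.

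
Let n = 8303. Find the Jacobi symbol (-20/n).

First reduce: -20 ≡ 8283 (mod 8303).
Reciprocity: 8283 ≡ 3 and 8303 ≡ 3 (mod 4), so (8283/8303) = −(8303/8283).
Reduce top mod 8283: now compute (20/8283).
Pull out 2^2: since 8283 ≡ 3 (mod 8), (2/8283) = -1, so (2/8283)^2 = +1.
Reciprocity: 5 ≡ 1 and 8283 ≡ 3 (mod 4), so (5/8283) = +(8283/5).
Reduce top mod 5: now compute (3/5).
Reciprocity: 3 ≡ 3 and 5 ≡ 1 (mod 4), so (3/5) = +(5/3).
Reduce top mod 3: now compute (2/3).
Pull out 2: since 3 ≡ 3 (mod 8), (2/3) = -1.
Reached (1/3) = 1. Collecting the sign flips along the way, the symbol is +1.

1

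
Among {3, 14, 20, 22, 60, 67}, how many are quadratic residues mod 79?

3

(3/79) = -1 → non-residue.
(14/79) = -1 → non-residue.
(20/79) = +1 → QR.
(22/79) = +1 → QR.
(60/79) = -1 → non-residue.
(67/79) = +1 → QR.
Total quadratic residues among the 6: 3.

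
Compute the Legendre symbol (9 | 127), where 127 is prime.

Reciprocity: 9 ≡ 1 and 127 ≡ 3 (mod 4), so (9/127) = +(127/9).
Reduce top mod 9: now compute (1/9).
Reached (1/9) = 1. Collecting the sign flips along the way, the symbol is +1.

1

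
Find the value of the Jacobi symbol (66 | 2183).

Pull out 2: since 2183 ≡ 7 (mod 8), (2/2183) = +1.
Reciprocity: 33 ≡ 1 and 2183 ≡ 3 (mod 4), so (33/2183) = +(2183/33).
Reduce top mod 33: now compute (5/33).
Reciprocity: 5 ≡ 1 and 33 ≡ 1 (mod 4), so (5/33) = +(33/5).
Reduce top mod 5: now compute (3/5).
Reciprocity: 3 ≡ 3 and 5 ≡ 1 (mod 4), so (3/5) = +(5/3).
Reduce top mod 3: now compute (2/3).
Pull out 2: since 3 ≡ 3 (mod 8), (2/3) = -1.
Reached (1/3) = 1. Collecting the sign flips along the way, the symbol is -1.

-1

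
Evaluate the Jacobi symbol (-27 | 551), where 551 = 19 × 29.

First reduce: -27 ≡ 524 (mod 551).
Pull out 2^2: since 551 ≡ 7 (mod 8), (2/551) = +1, so (2/551)^2 = +1.
Reciprocity: 131 ≡ 3 and 551 ≡ 3 (mod 4), so (131/551) = −(551/131).
Reduce top mod 131: now compute (27/131).
Reciprocity: 27 ≡ 3 and 131 ≡ 3 (mod 4), so (27/131) = −(131/27).
Reduce top mod 27: now compute (23/27).
Reciprocity: 23 ≡ 3 and 27 ≡ 3 (mod 4), so (23/27) = −(27/23).
Reduce top mod 23: now compute (4/23).
Pull out 2^2: since 23 ≡ 7 (mod 8), (2/23) = +1, so (2/23)^2 = +1.
Reached (1/23) = 1. Collecting the sign flips along the way, the symbol is -1.

-1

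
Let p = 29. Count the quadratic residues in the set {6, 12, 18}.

(6/29) = +1 → QR.
(12/29) = -1 → non-residue.
(18/29) = -1 → non-residue.
Total quadratic residues among the 3: 1.

1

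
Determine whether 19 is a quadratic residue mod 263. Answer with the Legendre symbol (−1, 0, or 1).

-1

Reciprocity: 19 ≡ 3 and 263 ≡ 3 (mod 4), so (19/263) = −(263/19).
Reduce top mod 19: now compute (16/19).
Pull out 2^4: since 19 ≡ 3 (mod 8), (2/19) = -1, so (2/19)^4 = +1.
Reached (1/19) = 1. Collecting the sign flips along the way, the symbol is -1.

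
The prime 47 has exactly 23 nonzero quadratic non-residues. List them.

5 10 11 13 15 19 20 22 23 26 29 30 31 33 35 38 39 40 41 43 44 45 46

Square k = 1,…,23 (k and 47−k give the same square):
1²=1, 2²=4, 3²=9, 4²=16, 5²=25, 6²=36, 7²≡2, 8²≡17, 9²≡34, 10²≡6, 11²≡27, 12²≡3, 13²≡28, 14²≡8, 15²≡37, 16²≡21, 17²≡7, 18²≡42, 19²≡32, 20²≡24, 21²≡18, 22²≡14, 23²≡12 (mod 47).
The residues are {1, 2, 3, 4, 6, 7, 8, 9, 12, 14, 16, 17, 18, 21, 24, 25, 27, 28, 32, 34, 36, 37, 42}; the non-residues are the remaining 23 nonzero classes.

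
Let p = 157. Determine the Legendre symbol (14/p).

Pull out 2: since 157 ≡ 5 (mod 8), (2/157) = -1.
Reciprocity: 7 ≡ 3 and 157 ≡ 1 (mod 4), so (7/157) = +(157/7).
Reduce top mod 7: now compute (3/7).
Reciprocity: 3 ≡ 3 and 7 ≡ 3 (mod 4), so (3/7) = −(7/3).
Reduce top mod 3: now compute (1/3).
Reached (1/3) = 1. Collecting the sign flips along the way, the symbol is +1.

1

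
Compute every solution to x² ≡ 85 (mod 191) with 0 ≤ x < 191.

64, 127

Since 191 ≡ 3 (mod 4), a square root of 85 is 85^((191+1)/4) = 85^48 mod 191.
Repeated squaring: 85^2≡158, 85^4≡134, 85^8≡2, 85^16≡4, 85^32≡16 (mod 191).
85^48 = 85^(32+16) ≡ 64 (mod 191).
Check: 64² = 4096 ≡ 85 (mod 191). The two roots are 64 and 127.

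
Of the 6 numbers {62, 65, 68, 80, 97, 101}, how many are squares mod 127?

2

(62/127) = +1 → QR.
(65/127) = -1 → non-residue.
(68/127) = +1 → QR.
(80/127) = -1 → non-residue.
(97/127) = -1 → non-residue.
(101/127) = -1 → non-residue.
Total quadratic residues among the 6: 2.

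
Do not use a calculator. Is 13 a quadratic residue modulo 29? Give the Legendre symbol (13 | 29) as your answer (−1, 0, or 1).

Reciprocity: 13 ≡ 1 and 29 ≡ 1 (mod 4), so (13/29) = +(29/13).
Reduce top mod 13: now compute (3/13).
Reciprocity: 3 ≡ 3 and 13 ≡ 1 (mod 4), so (3/13) = +(13/3).
Reduce top mod 3: now compute (1/3).
Reached (1/3) = 1. Collecting the sign flips along the way, the symbol is +1.

1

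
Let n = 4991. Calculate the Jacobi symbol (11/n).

1

Reciprocity: 11 ≡ 3 and 4991 ≡ 3 (mod 4), so (11/4991) = −(4991/11).
Reduce top mod 11: now compute (8/11).
Pull out 2^3: since 11 ≡ 3 (mod 8), (2/11) = -1, so (2/11)^3 = -1.
Reached (1/11) = 1. Collecting the sign flips along the way, the symbol is +1.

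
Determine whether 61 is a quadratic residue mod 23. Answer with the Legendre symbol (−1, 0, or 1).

-1

Euler's criterion: (61/23) ≡ 15^11 (mod 23).
15^2 ≡ 18 (mod 23)
15^4 ≡ 2 (mod 23)
15^8 ≡ 4 (mod 23)
15^11 = 15^(8+2+1) ≡ 22 (mod 23).
Result is 22 ≡ −1, so (61/23) = −1.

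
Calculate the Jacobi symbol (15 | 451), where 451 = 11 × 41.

-1

Reciprocity: 15 ≡ 3 and 451 ≡ 3 (mod 4), so (15/451) = −(451/15).
Reduce top mod 15: now compute (1/15).
Reached (1/15) = 1. Collecting the sign flips along the way, the symbol is -1.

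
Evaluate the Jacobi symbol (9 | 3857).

1

Reciprocity: 9 ≡ 1 and 3857 ≡ 1 (mod 4), so (9/3857) = +(3857/9).
Reduce top mod 9: now compute (5/9).
Reciprocity: 5 ≡ 1 and 9 ≡ 1 (mod 4), so (5/9) = +(9/5).
Reduce top mod 5: now compute (4/5).
Pull out 2^2: since 5 ≡ 5 (mod 8), (2/5) = -1, so (2/5)^2 = +1.
Reached (1/5) = 1. Collecting the sign flips along the way, the symbol is +1.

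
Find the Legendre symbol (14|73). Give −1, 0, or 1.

Euler's criterion: (14/73) ≡ 14^36 (mod 73).
14^2 ≡ 50 (mod 73)
14^4 ≡ 18 (mod 73)
14^8 ≡ 32 (mod 73)
14^16 ≡ 2 (mod 73)
14^32 ≡ 4 (mod 73)
14^36 = 14^(32+4) ≡ 72 (mod 73).
Result is 72 ≡ −1, so (14/73) = −1.

-1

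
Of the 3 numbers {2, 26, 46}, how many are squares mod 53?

(2/53) = -1 → non-residue.
(26/53) = -1 → non-residue.
(46/53) = +1 → QR.
Total quadratic residues among the 3: 1.

1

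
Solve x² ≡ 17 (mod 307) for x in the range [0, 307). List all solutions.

18, 289

Since 307 ≡ 3 (mod 4), a square root of 17 is 17^((307+1)/4) = 17^77 mod 307.
Repeated squaring: 17^2≡289, 17^4≡17, 17^8≡289, 17^16≡17, 17^32≡289, 17^64≡17 (mod 307).
17^77 = 17^(64+8+4+1) ≡ 289 (mod 307).
Check: 289² = 83521 ≡ 17 (mod 307). The two roots are 18 and 289.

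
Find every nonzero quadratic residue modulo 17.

1, 2, 4, 8, 9, 13, 15, 16

Square k = 1,…,8 (k and 17−k give the same square):
1²=1, 2²=4, 3²=9, 4²=16, 5²≡8, 6²≡2, 7²≡15, 8²≡13 (mod 17).
So the quadratic residues mod 17 are {1, 2, 4, 8, 9, 13, 15, 16}.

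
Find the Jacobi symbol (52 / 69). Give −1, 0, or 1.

1

Pull out 2^2: since 69 ≡ 5 (mod 8), (2/69) = -1, so (2/69)^2 = +1.
Reciprocity: 13 ≡ 1 and 69 ≡ 1 (mod 4), so (13/69) = +(69/13).
Reduce top mod 13: now compute (4/13).
Pull out 2^2: since 13 ≡ 5 (mod 8), (2/13) = -1, so (2/13)^2 = +1.
Reached (1/13) = 1. Collecting the sign flips along the way, the symbol is +1.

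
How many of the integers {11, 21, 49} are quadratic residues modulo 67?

(11/67) = -1 → non-residue.
(21/67) = +1 → QR.
(49/67) = +1 → QR.
Total quadratic residues among the 3: 2.

2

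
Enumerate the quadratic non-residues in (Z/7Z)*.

Square k = 1,…,3 (k and 7−k give the same square):
1²=1, 2²=4, 3²≡2 (mod 7).
The residues are {1, 2, 4}; the non-residues are the remaining 3 nonzero classes.

3,5,6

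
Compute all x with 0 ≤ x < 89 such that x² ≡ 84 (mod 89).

23, 66

89 ≡ 1 (mod 4), so we find a root by search.
Trying successive values, 23² = 529 ≡ 84 (mod 89). The other root is 89 − 23 = 66.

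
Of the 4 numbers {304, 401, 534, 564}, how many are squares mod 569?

2

(304/569) = -1 → non-residue.
(401/569) = -1 → non-residue.
(534/569) = +1 → QR.
(564/569) = +1 → QR.
Total quadratic residues among the 4: 2.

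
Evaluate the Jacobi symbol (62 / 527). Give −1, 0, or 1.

0

Pull out 2: since 527 ≡ 7 (mod 8), (2/527) = +1.
Reciprocity: 31 ≡ 3 and 527 ≡ 3 (mod 4), so (31/527) = −(527/31).
Reduce top mod 31: now compute (0/31).
Top reduces to 0: gcd > 1, so the symbol is 0.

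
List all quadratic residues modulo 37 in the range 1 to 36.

1, 3, 4, 7, 9, 10, 11, 12, 16, 21, 25, 26, 27, 28, 30, 33, 34, 36

Square k = 1,…,18 (k and 37−k give the same square):
1²=1, 2²=4, 3²=9, 4²=16, 5²=25, 6²=36, 7²≡12, 8²≡27, 9²≡7, 10²≡26, 11²≡10, 12²≡33, 13²≡21, 14²≡11, 15²≡3, 16²≡34, 17²≡30, 18²≡28 (mod 37).
So the quadratic residues mod 37 are {1, 3, 4, 7, 9, 10, 11, 12, 16, 21, 25, 26, 27, 28, 30, 33, 34, 36}.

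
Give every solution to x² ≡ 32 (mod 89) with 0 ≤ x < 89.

89 ≡ 1 (mod 4), so we find a root by search.
Trying successive values, 11² = 121 ≡ 32 (mod 89). The other root is 89 − 11 = 78.

11, 78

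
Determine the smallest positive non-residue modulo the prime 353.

(2/353) = +1, so 2 is a residue.
(3/353) = −1, so 3 is the smallest positive non-residue mod 353.

3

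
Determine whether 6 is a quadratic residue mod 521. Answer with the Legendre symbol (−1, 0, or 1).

-1

Euler's criterion: (6/521) ≡ 6^260 (mod 521).
6^2 ≡ 36 (mod 521)
6^4 ≡ 254 (mod 521)
6^8 ≡ 433 (mod 521)
6^16 ≡ 450 (mod 521)
6^32 ≡ 352 (mod 521)
6^64 ≡ 427 (mod 521)
6^128 ≡ 500 (mod 521)
6^256 ≡ 441 (mod 521)
6^260 = 6^(256+4) ≡ 520 (mod 521).
Result is 520 ≡ −1, so (6/521) = −1.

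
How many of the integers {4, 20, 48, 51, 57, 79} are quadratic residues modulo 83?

3

(4/83) = +1 → QR.
(20/83) = -1 → non-residue.
(48/83) = +1 → QR.
(51/83) = +1 → QR.
(57/83) = -1 → non-residue.
(79/83) = -1 → non-residue.
Total quadratic residues among the 6: 3.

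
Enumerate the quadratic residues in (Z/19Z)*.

Square k = 1,…,9 (k and 19−k give the same square):
1²=1, 2²=4, 3²=9, 4²=16, 5²≡6, 6²≡17, 7²≡11, 8²≡7, 9²≡5 (mod 19).
So the quadratic residues mod 19 are {1, 4, 5, 6, 7, 9, 11, 16, 17}.

1 4 5 6 7 9 11 16 17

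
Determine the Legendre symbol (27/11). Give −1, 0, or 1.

1

Euler's criterion: (27/11) ≡ 5^5 (mod 11).
5^2 ≡ 3 (mod 11)
5^4 ≡ 9 (mod 11)
5^5 = 5^(4+1) ≡ 1 (mod 11).
Result is 1, so (27/11) = 1.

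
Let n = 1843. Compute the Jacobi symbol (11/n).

1

Reciprocity: 11 ≡ 3 and 1843 ≡ 3 (mod 4), so (11/1843) = −(1843/11).
Reduce top mod 11: now compute (6/11).
Pull out 2: since 11 ≡ 3 (mod 8), (2/11) = -1.
Reciprocity: 3 ≡ 3 and 11 ≡ 3 (mod 4), so (3/11) = −(11/3).
Reduce top mod 3: now compute (2/3).
Pull out 2: since 3 ≡ 3 (mod 8), (2/3) = -1.
Reached (1/3) = 1. Collecting the sign flips along the way, the symbol is +1.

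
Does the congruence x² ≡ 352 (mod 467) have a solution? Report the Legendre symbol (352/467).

Euler's criterion: (352/467) ≡ 352^233 (mod 467).
352^2 ≡ 149 (mod 467)
352^4 ≡ 252 (mod 467)
352^8 ≡ 459 (mod 467)
352^16 ≡ 64 (mod 467)
352^32 ≡ 360 (mod 467)
352^64 ≡ 241 (mod 467)
352^128 ≡ 173 (mod 467)
352^233 = 352^(128+64+32+8+1) ≡ 1 (mod 467).
Result is 1, so (352/467) = 1.

1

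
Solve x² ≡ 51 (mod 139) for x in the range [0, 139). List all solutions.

Since 139 ≡ 3 (mod 4), a square root of 51 is 51^((139+1)/4) = 51^35 mod 139.
Repeated squaring: 51^2≡99, 51^4≡71, 51^8≡37, 51^16≡118, 51^32≡24 (mod 139).
51^35 = 51^(32+2+1) ≡ 107 (mod 139).
Check: 107² = 11449 ≡ 51 (mod 139). The two roots are 32 and 107.

32, 107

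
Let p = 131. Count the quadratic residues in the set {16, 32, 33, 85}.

2

(16/131) = +1 → QR.
(32/131) = -1 → non-residue.
(33/131) = +1 → QR.
(85/131) = -1 → non-residue.
Total quadratic residues among the 4: 2.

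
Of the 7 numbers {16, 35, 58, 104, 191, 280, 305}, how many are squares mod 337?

(16/337) = +1 → QR.
(35/337) = -1 → non-residue.
(58/337) = -1 → non-residue.
(104/337) = +1 → QR.
(191/337) = -1 → non-residue.
(280/337) = -1 → non-residue.
(305/337) = +1 → QR.
Total quadratic residues among the 7: 3.

3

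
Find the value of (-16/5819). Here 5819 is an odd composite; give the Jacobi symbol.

First reduce: -16 ≡ 5803 (mod 5819).
Reciprocity: 5803 ≡ 3 and 5819 ≡ 3 (mod 4), so (5803/5819) = −(5819/5803).
Reduce top mod 5803: now compute (16/5803).
Pull out 2^4: since 5803 ≡ 3 (mod 8), (2/5803) = -1, so (2/5803)^4 = +1.
Reached (1/5803) = 1. Collecting the sign flips along the way, the symbol is -1.

-1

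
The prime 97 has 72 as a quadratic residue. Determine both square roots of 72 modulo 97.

97 ≡ 1 (mod 4), so we find a root by search.
Trying successive values, 13² = 169 ≡ 72 (mod 97). The other root is 97 − 13 = 84.

13, 84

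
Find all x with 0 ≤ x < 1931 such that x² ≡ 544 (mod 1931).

Since 1931 ≡ 3 (mod 4), a square root of 544 is 544^((1931+1)/4) = 544^483 mod 1931.
Repeated squaring: 544^2≡493, 544^4≡1674, 544^8≡395, 544^16≡1545, 544^32≡309, 544^64≡862, 544^128≡1540, 544^256≡332 (mod 1931).
544^483 = 544^(256+128+64+32+2+1) ≡ 1777 (mod 1931).
Check: 1777² = 3157729 ≡ 544 (mod 1931). The two roots are 154 and 1777.

154, 1777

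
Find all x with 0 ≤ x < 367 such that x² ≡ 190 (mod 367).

Since 367 ≡ 3 (mod 4), a square root of 190 is 190^((367+1)/4) = 190^92 mod 367.
Repeated squaring: 190^2≡134, 190^4≡340, 190^8≡362, 190^16≡25, 190^32≡258, 190^64≡137 (mod 367).
190^92 = 190^(64+16+8+4) ≡ 322 (mod 367).
Check: 322² = 103684 ≡ 190 (mod 367). The two roots are 45 and 322.

45, 322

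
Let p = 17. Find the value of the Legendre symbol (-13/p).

1

First reduce: -13 ≡ 4 (mod 17).
Pull out 2^2: since 17 ≡ 1 (mod 8), (2/17) = +1, so (2/17)^2 = +1.
Reached (1/17) = 1. Collecting the sign flips along the way, the symbol is +1.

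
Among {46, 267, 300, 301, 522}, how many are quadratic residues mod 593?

4

(46/593) = +1 → QR.
(267/593) = +1 → QR.
(300/593) = -1 → non-residue.
(301/593) = +1 → QR.
(522/593) = +1 → QR.
Total quadratic residues among the 5: 4.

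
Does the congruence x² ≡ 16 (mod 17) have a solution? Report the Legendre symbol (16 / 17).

Euler's criterion: (16/17) ≡ 16^8 (mod 17).
16^2 ≡ 1 (mod 17)
16^4 ≡ 1 (mod 17)
16^8 ≡ 1 (mod 17)
16^8 = 16^(8) ≡ 1 (mod 17).
Result is 1, so (16/17) = 1.

1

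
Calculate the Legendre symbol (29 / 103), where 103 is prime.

Reciprocity: 29 ≡ 1 and 103 ≡ 3 (mod 4), so (29/103) = +(103/29).
Reduce top mod 29: now compute (16/29).
Pull out 2^4: since 29 ≡ 5 (mod 8), (2/29) = -1, so (2/29)^4 = +1.
Reached (1/29) = 1. Collecting the sign flips along the way, the symbol is +1.

1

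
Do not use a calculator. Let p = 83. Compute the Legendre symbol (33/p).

1

Reciprocity: 33 ≡ 1 and 83 ≡ 3 (mod 4), so (33/83) = +(83/33).
Reduce top mod 33: now compute (17/33).
Reciprocity: 17 ≡ 1 and 33 ≡ 1 (mod 4), so (17/33) = +(33/17).
Reduce top mod 17: now compute (16/17).
Pull out 2^4: since 17 ≡ 1 (mod 8), (2/17) = +1, so (2/17)^4 = +1.
Reached (1/17) = 1. Collecting the sign flips along the way, the symbol is +1.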